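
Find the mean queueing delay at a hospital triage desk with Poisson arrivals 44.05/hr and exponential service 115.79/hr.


ρ = 44.05/115.79 = 0.3804
Wq = ρ/(μ−λ) = 0.3804/(115.79 − 44.05) = 0.3804/71.74 = 0.005303 hr

Final: 0.005303 hr


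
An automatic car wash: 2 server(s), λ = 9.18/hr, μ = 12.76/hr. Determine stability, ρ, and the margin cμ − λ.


Total capacity cμ = 2·12.76 = 25.52/hr
ρ = λ/(cμ) = 9.18/25.52 = 0.3597
Stable ⇔ ρ < 1: YES
Spare capacity = cμ − λ = 25.52 − 9.18 = 16.34/hr

Final: ρ = 0.3597; stable; margin = 16.34/hr


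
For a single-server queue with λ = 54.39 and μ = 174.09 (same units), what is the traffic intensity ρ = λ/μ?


ρ = λ/μ = 54.39/174.09 = 0.3124

Final: 0.3124


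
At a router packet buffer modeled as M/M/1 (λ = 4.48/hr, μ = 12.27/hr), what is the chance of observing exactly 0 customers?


ρ = 4.48/12.27 = 0.3651
P_n = (1−ρ)·ρ^n = (1 − 0.3651)·0.3651^0 = 0.6349·1.000000 = 0.634882

Final: 0.634882


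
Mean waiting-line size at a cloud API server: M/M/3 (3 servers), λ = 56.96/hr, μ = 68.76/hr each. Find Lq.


a = λ/μ = 0.8284; ρ = a/3 = 0.2761
P₀ = 0.434332
Lq = P₀·a^c·ρ / (c!·(1−ρ)²) = 0.434332·0.56846·0.2761/(6·0.52399)
= 0.02169

Final: 0.02169


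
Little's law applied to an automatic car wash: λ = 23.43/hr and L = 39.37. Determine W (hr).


W = L/λ = 39.37/23.43 = 1.6803 hr

Final: 1.6803 hr


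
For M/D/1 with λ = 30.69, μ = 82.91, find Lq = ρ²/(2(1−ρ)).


ρ = 30.69/82.91 = 0.3702
M/D/1: Lq = ρ²/(2(1−ρ)) = 0.1370/(2·0.6298) = 0.10877

Final: 0.10877


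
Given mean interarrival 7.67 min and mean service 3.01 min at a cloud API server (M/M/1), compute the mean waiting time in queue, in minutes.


λ = 60/7.67 = 7.8227 /hr
μ = 60/3.01 = 19.9336 /hr
ρ = λ/μ = 7.8227/19.9336 = 0.3924
Wq = ρ/(μ−λ) = 0.3924/(19.9336−7.8227) = 0.03240 hr
In minutes: 0.03240·60 = 1.944 min

Final: 1.944 min


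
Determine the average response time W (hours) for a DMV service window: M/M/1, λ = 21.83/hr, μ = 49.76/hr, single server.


W = 1/(μ−λ) = 1/(49.76 − 21.83) = 1/27.93 = 0.03580 hr

Final: 0.03580 hr


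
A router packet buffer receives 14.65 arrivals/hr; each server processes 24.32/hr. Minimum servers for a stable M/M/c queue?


Stability requires cμ > λ ⇔ c > λ/μ.
λ/μ = 14.65/24.32 = 0.6024
Minimum integer c = ⌊0.6024⌋ + 1 = 1
Check: 1·24.32 = 24.32 > 14.65, while 0·24.32 = 0.00 ≤ 14.65

Final: 1 servers


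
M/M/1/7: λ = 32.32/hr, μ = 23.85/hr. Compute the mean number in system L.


ρ = 32.32/23.85 = 1.3551
L = ρ[1 − (K+1)ρ^K + Kρ^(K+1)] / [(1−ρ)(1−ρ^(K+1))]
Numerator: 1.3551·(1 − 8·8.392296 + 7·11.372704) = 18.254450
Denominator: (-0.3551)·(-10.372704) = 3.683724
L = 18.254450/3.683724 = 4.9554

Final: 4.9554


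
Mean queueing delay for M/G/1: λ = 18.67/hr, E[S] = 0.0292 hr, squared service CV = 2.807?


ρ = λ·E[S] = 18.67·0.0292 = 0.5452
E[S²] = E[S]²(1+C_s²) = 0.0292²·(1+2.807) = 0.003246
Wq = λ·E[S²]/(2(1−ρ)) = 18.67·0.003246/(2·0.4548) = 0.06662 hr

Final: 0.06662 hr


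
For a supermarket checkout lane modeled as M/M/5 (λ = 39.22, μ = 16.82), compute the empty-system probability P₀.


a = λ/μ = 39.22/16.82 = 2.3317; ρ = a/c = 0.4663
Σ_{k=0}^{4} a^k/k! (terms k=0..4) = 1.00000 + 2.33175 + 2.71852 + 2.11297 + 1.23173 = 9.39497
Tail: a^5/(5!(1−ρ)) = 68.92995/(120·0.5337) = 1.07639
P₀ = 1/(9.39497 + 1.07639) = 1/10.47136 = 0.095499

Final: 0.095499


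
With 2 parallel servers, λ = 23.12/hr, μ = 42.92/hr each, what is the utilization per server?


ρ = λ/(cμ) = 23.12/(2·42.92) = 23.12/85.84 = 0.2693

Final: 0.2693


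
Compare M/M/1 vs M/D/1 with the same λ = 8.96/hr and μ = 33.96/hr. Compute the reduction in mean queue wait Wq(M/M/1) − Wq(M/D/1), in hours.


ρ = 8.96/33.96 = 0.2638
Wq(M/M/1) = ρ/(μ−λ) = 0.2638/25.00 = 0.01055 hr
Wq(M/D/1) = ρ/(2(μ−λ)) = 0.005277 hr
Savings = 0.01055 − 0.005277 = 0.005277 hr

Final: 0.005277 hr


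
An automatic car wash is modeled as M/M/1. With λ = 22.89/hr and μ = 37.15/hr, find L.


ρ = λ/μ = 22.89/37.15 = 0.6162
L = ρ/(1−ρ) = 0.6162/(1 − 0.6162) = 0.6162/0.3838 = 1.6052

Final: 1.6052


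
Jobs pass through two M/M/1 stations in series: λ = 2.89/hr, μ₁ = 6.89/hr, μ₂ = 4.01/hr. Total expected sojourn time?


Each node sees arrival rate λ = 2.89/hr (tandem ⇒ throughput preserved).
W₁ = 1/(μ₁−λ) = 1/(6.89−2.89) = 0.25000 hr
W₂ = 1/(μ₂−λ) = 1/(4.01−2.89) = 0.89286 hr
W_total = W₁ + W₂ = 0.25000 + 0.89286 = 1.14286 hr

Final: 1.14286 hr


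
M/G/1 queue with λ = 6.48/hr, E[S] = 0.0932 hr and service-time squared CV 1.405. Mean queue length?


ρ = λ·E[S] = 6.48·0.0932 = 0.6039
Lq = ρ²(1+C_s²)/(2(1−ρ)) = 0.3647·(1+1.405)/(2·0.3961)
= 0.3647·2.4050/0.7921 = 1.10739

Final: 1.10739


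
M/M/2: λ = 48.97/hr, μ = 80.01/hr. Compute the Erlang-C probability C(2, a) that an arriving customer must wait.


a = λ/μ = 0.6120; ρ = a/2 = 0.3060
P₀ = 0.531365 (from M/M/c formula)
C(c,a) = [a^c/(c!(1−ρ))]·P₀ = [0.37460/(2·0.6940)]·0.531365
= 0.26990·0.531365 = 0.143414

Final: 0.143414


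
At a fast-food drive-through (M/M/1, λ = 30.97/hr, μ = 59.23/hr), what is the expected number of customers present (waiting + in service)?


ρ = λ/μ = 30.97/59.23 = 0.5229
L = ρ/(1−ρ) = 0.5229/(1 − 0.5229) = 0.5229/0.4771 = 1.0959

Final: 1.0959


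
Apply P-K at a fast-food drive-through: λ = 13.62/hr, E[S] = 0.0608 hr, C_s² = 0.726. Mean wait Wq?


ρ = λ·E[S] = 13.62·0.0608 = 0.8281
E[S²] = E[S]²(1+C_s²) = 0.0608²·(1+0.726) = 0.006380
Wq = λ·E[S²]/(2(1−ρ)) = 13.62·0.006380/(2·0.1719) = 0.25276 hr

Final: 0.25276 hr


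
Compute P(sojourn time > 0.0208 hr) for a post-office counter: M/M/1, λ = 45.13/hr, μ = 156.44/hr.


W ~ Exponential(μ−λ) for M/M/1.
μ − λ = 156.44 − 45.13 = 111.3100
P(W > t) = e^{−(μ−λ)t} = e^{−2.3152} = 0.098742

Final: 0.098742


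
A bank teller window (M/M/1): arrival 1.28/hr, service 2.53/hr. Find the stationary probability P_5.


ρ = 1.28/2.53 = 0.5059
P_n = (1−ρ)·ρ^n = (1 − 0.5059)·0.5059^5 = 0.4941·0.033147 = 0.016377

Final: 0.016377


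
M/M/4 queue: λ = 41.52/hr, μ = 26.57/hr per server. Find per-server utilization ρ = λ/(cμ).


ρ = λ/(cμ) = 41.52/(4·26.57) = 41.52/106.28 = 0.3907

Final: 0.3907


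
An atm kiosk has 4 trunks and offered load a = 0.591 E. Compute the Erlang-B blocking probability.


B(c,a) = (a^c/c!) / Σ_{k=0}^{c} a^k/k!
a^4/4! = 0.005083
Σ terms (k=0..4): 1.00000 + 0.59100 + 0.17464 + 0.03440 + 0.005083 = 1.805128
B = 0.005083/1.805128 = 0.002816

Final: 0.002816


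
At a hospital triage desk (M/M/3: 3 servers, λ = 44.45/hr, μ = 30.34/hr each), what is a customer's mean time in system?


a = 1.4651; ρ = 0.4884; P₀ = 0.219173
Lq = P₀·a^c·ρ/(c!(1−ρ)²) = 0.21429
Wq = Lq/λ = 0.21429/44.45 = 0.004821 hr
W = Wq + 1/μ = 0.004821 + 0.03296 = 0.03778 hr

Final: 0.03778 hr


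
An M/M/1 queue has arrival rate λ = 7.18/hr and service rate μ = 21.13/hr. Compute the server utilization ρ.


ρ = λ/μ = 7.18/21.13 = 0.3398

Final: 0.3398


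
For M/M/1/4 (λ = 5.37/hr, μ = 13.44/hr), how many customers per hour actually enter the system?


ρ = 0.3996; P_K = (1−ρ)ρ^4/(1−ρ^5) = 0.015460
λ_eff = λ(1 − P_K) = 5.37·(1 − 0.015460) = 5.37·0.984540 = 5.2870 /hr

Final: 5.2870 /hr


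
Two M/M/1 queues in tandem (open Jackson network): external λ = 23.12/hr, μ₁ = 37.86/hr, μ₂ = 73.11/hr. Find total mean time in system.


Each node sees arrival rate λ = 23.12/hr (tandem ⇒ throughput preserved).
W₁ = 1/(μ₁−λ) = 1/(37.86−23.12) = 0.06784 hr
W₂ = 1/(μ₂−λ) = 1/(73.11−23.12) = 0.02000 hr
W_total = W₁ + W₂ = 0.06784 + 0.02000 = 0.08785 hr

Final: 0.08785 hr


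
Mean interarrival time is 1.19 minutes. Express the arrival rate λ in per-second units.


λ = 1/(interarrival time) in consistent units.
1 second = 0.0166667 min, so λ = 0.0166667/1.19 = 0.01401 per second

Final: 0.01401 /sec


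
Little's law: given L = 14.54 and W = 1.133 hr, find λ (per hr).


λ = L/W = 14.54/1.133 = 12.8332 /hr

Final: 12.8332 /hr


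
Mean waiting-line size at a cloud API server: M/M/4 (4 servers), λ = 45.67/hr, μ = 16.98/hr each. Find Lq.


a = λ/μ = 2.6896; ρ = a/4 = 0.6724
P₀ = 0.058120
Lq = P₀·a^c·ρ / (c!·(1−ρ)²) = 0.058120·52.33272·0.6724/(24·0.10732)
= 0.79406

Final: 0.79406


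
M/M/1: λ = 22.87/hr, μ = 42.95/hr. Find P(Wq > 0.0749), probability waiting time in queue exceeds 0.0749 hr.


ρ = 22.87/42.95 = 0.5325
P(Wq > t) = ρ·e^{−(μ−λ)t} = 0.5325·e^{−1.5040}
= 0.5325·0.222241 = 0.118339

Final: 0.118339


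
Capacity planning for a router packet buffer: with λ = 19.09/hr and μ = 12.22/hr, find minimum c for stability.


Stability requires cμ > λ ⇔ c > λ/μ.
λ/μ = 19.09/12.22 = 1.5622
Minimum integer c = ⌊1.5622⌋ + 1 = 2
Check: 2·12.22 = 24.44 > 19.09, while 1·12.22 = 12.22 ≤ 19.09

Final: 2 servers


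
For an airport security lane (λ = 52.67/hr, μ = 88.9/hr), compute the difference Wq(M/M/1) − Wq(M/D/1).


ρ = 52.67/88.9 = 0.5925
Wq(M/M/1) = ρ/(μ−λ) = 0.5925/36.23 = 0.01635 hr
Wq(M/D/1) = ρ/(2(μ−λ)) = 0.008176 hr
Savings = 0.01635 − 0.008176 = 0.008176 hr

Final: 0.008176 hr


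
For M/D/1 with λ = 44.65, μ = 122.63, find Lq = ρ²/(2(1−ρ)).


ρ = 44.65/122.63 = 0.3641
M/D/1: Lq = ρ²/(2(1−ρ)) = 0.1326/(2·0.6359) = 0.10424

Final: 0.10424


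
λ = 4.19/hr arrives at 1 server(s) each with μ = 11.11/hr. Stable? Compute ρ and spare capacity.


Total capacity cμ = 1·11.11 = 11.11/hr
ρ = λ/(cμ) = 4.19/11.11 = 0.3771
Stable ⇔ ρ < 1: YES
Spare capacity = cμ − λ = 11.11 − 4.19 = 6.92/hr

Final: ρ = 0.3771; stable; margin = 6.92/hr


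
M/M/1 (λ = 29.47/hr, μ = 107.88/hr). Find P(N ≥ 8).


ρ = 29.47/107.88 = 0.2732
P(N ≥ n) = ρ^n = 0.2732^8 = 0.00003101

Final: 0.00003101


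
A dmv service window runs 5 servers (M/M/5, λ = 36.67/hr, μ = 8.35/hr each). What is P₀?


a = λ/μ = 36.67/8.35 = 4.3916; ρ = a/c = 0.8783
Σ_{k=0}^{4} a^k/k! (terms k=0..4) = 1.00000 + 4.39162 + 9.64315 + 14.11634 + 15.49839 = 44.64949
Tail: a^5/(5!(1−ρ)) = 1633.51141/(120·0.1217) = 111.87517
P₀ = 1/(44.64949 + 111.87517) = 1/156.52466 = 0.006389

Final: 0.006389


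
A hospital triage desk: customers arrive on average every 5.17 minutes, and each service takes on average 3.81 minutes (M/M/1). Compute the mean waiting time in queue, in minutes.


λ = 60/5.17 = 11.6054 /hr
μ = 60/3.81 = 15.7480 /hr
ρ = λ/μ = 11.6054/15.7480 = 0.7369
Wq = ρ/(μ−λ) = 0.7369/(15.7480−11.6054) = 0.17789 hr
In minutes: 0.17789·60 = 10.674 min

Final: 10.674 min


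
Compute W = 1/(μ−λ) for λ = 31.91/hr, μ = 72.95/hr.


W = 1/(μ−λ) = 1/(72.95 − 31.91) = 1/41.04 = 0.02437 hr

Final: 0.02437 hr


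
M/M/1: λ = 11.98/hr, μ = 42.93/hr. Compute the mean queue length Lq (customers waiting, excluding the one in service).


ρ = 11.98/42.93 = 0.2791
Lq = ρ²/(1−ρ) = 0.07787/0.7209 = 0.1080

Final: 0.1080


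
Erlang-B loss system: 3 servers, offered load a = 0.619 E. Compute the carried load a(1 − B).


B(3,0.619) = 0.021366 (Erlang-B)
Carried load = a(1 − B) = 0.619·(1 − 0.021366) = 0.619·0.978634 = 0.6058 E

Final: 0.6058 Erlangs


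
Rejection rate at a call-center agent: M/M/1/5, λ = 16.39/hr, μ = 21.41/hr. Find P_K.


ρ = λ/μ = 16.39/21.41 = 0.7655
P_K = (1−ρ)ρ^K/(1−ρ^(K+1)) = (0.2345·0.262913)/(1 − 0.201268)
= 0.061645/0.798732 = 0.077179

Final: 0.077179


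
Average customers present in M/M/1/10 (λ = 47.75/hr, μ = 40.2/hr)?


ρ = 47.75/40.2 = 1.1878
L = ρ[1 − (K+1)ρ^K + Kρ^(K+1)] / [(1−ρ)(1−ρ^(K+1))]
Numerator: 1.1878·(1 − 11·5.590791 + 10·6.640802) = 7.019162
Denominator: (-0.1878)·(-5.640802) = 1.059404
L = 7.019162/1.059404 = 6.6256

Final: 6.6256


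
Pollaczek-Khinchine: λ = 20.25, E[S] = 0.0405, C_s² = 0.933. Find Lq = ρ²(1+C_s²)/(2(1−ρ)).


ρ = λ·E[S] = 20.25·0.0405 = 0.8201
Lq = ρ²(1+C_s²)/(2(1−ρ)) = 0.6726·(1+0.933)/(2·0.1799)
= 0.6726·1.9330/0.3598 = 3.61403

Final: 3.61403


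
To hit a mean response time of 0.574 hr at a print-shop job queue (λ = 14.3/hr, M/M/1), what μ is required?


W = 1/(μ−λ) ⇒ μ − λ = 1/W = 1/0.574 = 1.7422
μ = λ + 1/W = 14.3 + 1.7422 = 16.0422 per hr

Final: 16.0422 /hr


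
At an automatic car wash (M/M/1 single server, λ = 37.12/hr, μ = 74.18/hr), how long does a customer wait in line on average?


ρ = 37.12/74.18 = 0.5004
Wq = ρ/(μ−λ) = 0.5004/(74.18 − 37.12) = 0.5004/37.06 = 0.01350 hr

Final: 0.01350 hr


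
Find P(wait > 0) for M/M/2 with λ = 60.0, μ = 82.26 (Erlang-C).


a = λ/μ = 0.7294; ρ = a/2 = 0.3647
P₀ = 0.465526 (from M/M/c formula)
C(c,a) = [a^c/(c!(1−ρ))]·P₀ = [0.53202/(2·0.6353)]·0.465526
= 0.41871·0.465526 = 0.194921

Final: 0.194921


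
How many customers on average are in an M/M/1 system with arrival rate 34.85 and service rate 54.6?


ρ = λ/μ = 34.85/54.6 = 0.6383
L = ρ/(1−ρ) = 0.6383/(1 − 0.6383) = 0.6383/0.3617 = 1.7646

Final: 1.7646


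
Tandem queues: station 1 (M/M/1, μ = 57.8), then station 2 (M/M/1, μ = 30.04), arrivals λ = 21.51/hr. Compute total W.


Each node sees arrival rate λ = 21.51/hr (tandem ⇒ throughput preserved).
W₁ = 1/(μ₁−λ) = 1/(57.8−21.51) = 0.02756 hr
W₂ = 1/(μ₂−λ) = 1/(30.04−21.51) = 0.11723 hr
W_total = W₁ + W₂ = 0.02756 + 0.11723 = 0.14479 hr

Final: 0.14479 hr


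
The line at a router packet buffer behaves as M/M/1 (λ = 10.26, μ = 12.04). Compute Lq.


ρ = 10.26/12.04 = 0.8522
Lq = ρ²/(1−ρ) = 0.7262/0.1478 = 4.9119

Final: 4.9119


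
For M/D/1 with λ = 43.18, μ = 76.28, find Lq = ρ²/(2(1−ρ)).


ρ = 43.18/76.28 = 0.5661
M/D/1: Lq = ρ²/(2(1−ρ)) = 0.3204/(2·0.4339) = 0.36923

Final: 0.36923


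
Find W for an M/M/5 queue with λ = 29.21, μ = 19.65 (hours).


a = 1.4865; ρ = 0.2973; P₀ = 0.225817
Lq = P₀·a^c·ρ/(c!(1−ρ)²) = 0.008224
Wq = Lq/λ = 0.008224/29.21 = 0.0002815 hr
W = Wq + 1/μ = 0.0002815 + 0.05089 = 0.05117 hr

Final: 0.05117 hr


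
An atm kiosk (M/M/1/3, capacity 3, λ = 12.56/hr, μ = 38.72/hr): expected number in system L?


ρ = 12.56/38.72 = 0.3244
L = ρ[1 − (K+1)ρ^K + Kρ^(K+1)] / [(1−ρ)(1−ρ^(K+1))]
Numerator: 0.3244·(1 − 4·0.034132 + 3·0.011072) = 0.290867
Denominator: (0.6756)·(0.988928) = 0.668140
L = 0.290867/0.668140 = 0.4353

Final: 0.4353


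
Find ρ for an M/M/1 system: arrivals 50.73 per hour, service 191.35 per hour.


ρ = λ/μ = 50.73/191.35 = 0.2651

Final: 0.2651


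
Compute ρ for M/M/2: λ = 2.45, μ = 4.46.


ρ = λ/(cμ) = 2.45/(2·4.46) = 2.45/8.92 = 0.2747

Final: 0.2747


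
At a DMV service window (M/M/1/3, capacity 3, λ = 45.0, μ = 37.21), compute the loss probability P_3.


ρ = λ/μ = 45.0/37.21 = 1.2094
P_K = (1−ρ)ρ^K/(1−ρ^(K+1)) = (-0.2094·1.768718)/(1 − 2.139003)
= -0.370285/-1.139003 = 0.325096

Final: 0.325096


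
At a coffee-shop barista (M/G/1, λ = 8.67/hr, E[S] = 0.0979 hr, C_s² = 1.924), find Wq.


ρ = λ·E[S] = 8.67·0.0979 = 0.8488
E[S²] = E[S]²(1+C_s²) = 0.0979²·(1+1.924) = 0.028025
Wq = λ·E[S²]/(2(1−ρ)) = 8.67·0.028025/(2·0.1512) = 0.80345 hr

Final: 0.80345 hr


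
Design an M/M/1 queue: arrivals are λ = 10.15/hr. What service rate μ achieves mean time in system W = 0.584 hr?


W = 1/(μ−λ) ⇒ μ − λ = 1/W = 1/0.584 = 1.7123
μ = λ + 1/W = 10.15 + 1.7123 = 11.8623 per hr

Final: 11.8623 /hr


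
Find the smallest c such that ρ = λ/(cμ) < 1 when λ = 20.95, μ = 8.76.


Stability requires cμ > λ ⇔ c > λ/μ.
λ/μ = 20.95/8.76 = 2.3916
Minimum integer c = ⌊2.3916⌋ + 1 = 3
Check: 3·8.76 = 26.28 > 20.95, while 2·8.76 = 17.52 ≤ 20.95

Final: 3 servers


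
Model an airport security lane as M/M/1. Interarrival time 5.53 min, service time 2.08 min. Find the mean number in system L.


λ = 60/5.53 = 10.8499 /hr
μ = 60/2.08 = 28.8462 /hr
ρ = λ/μ = 10.8499/28.8462 = 0.3761
L = ρ/(1−ρ) = 0.3761/0.6239 = 0.6029

Final: 0.6029


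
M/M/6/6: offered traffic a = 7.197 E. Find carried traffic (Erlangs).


B(6,7.197) = 0.343475 (Erlang-B)
Carried load = a(1 − B) = 7.197·(1 − 0.343475) = 7.197·0.656525 = 4.7250 E

Final: 4.7250 Erlangs


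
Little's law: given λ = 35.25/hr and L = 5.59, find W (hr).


W = L/λ = 5.59/35.25 = 0.1586 hr

Final: 0.1586 hr


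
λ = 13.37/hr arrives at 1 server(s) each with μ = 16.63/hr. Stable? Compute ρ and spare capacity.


Total capacity cμ = 1·16.63 = 16.63/hr
ρ = λ/(cμ) = 13.37/16.63 = 0.8040
Stable ⇔ ρ < 1: YES
Spare capacity = cμ − λ = 16.63 − 13.37 = 3.26/hr

Final: ρ = 0.8040; stable; margin = 3.26/hr


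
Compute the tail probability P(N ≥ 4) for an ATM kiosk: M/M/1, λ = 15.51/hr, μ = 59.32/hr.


ρ = 15.51/59.32 = 0.2615
P(N ≥ n) = ρ^n = 0.2615^4 = 0.004674

Final: 0.004674


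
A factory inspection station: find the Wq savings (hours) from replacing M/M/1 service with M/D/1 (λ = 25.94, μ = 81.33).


ρ = 25.94/81.33 = 0.3189
Wq(M/M/1) = ρ/(μ−λ) = 0.3189/55.39 = 0.005758 hr
Wq(M/D/1) = ρ/(2(μ−λ)) = 0.002879 hr
Savings = 0.005758 − 0.002879 = 0.002879 hr

Final: 0.002879 hr


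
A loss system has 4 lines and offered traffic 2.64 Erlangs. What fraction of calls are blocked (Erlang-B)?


B(c,a) = (a^c/c!) / Σ_{k=0}^{c} a^k/k!
a^4/4! = 2.023972
Σ terms (k=0..4): 1.00000 + 2.64000 + 3.48480 + 3.06662 + 2.02397 = 12.215396
B = 2.023972/12.215396 = 0.165690

Final: 0.165690


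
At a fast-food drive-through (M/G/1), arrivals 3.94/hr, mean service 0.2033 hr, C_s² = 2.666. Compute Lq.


ρ = λ·E[S] = 3.94·0.2033 = 0.8010
Lq = ρ²(1+C_s²)/(2(1−ρ)) = 0.6416·(1+2.666)/(2·0.1990)
= 0.6416·3.6660/0.3980 = 5.90991

Final: 5.90991


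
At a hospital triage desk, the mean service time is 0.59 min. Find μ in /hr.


μ = 1/(service time) in consistent units.
1 hour = 60 min, so μ = 60/0.59 = 101.6949 per hour

Final: 101.6949 /hr


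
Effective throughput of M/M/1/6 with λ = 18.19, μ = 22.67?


ρ = 0.8024; P_K = (1−ρ)ρ^6/(1−ρ^7) = 0.067106
λ_eff = λ(1 − P_K) = 18.19·(1 − 0.067106) = 18.19·0.932894 = 16.9693 /hr

Final: 16.9693 /hr


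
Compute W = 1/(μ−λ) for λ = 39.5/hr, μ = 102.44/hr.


W = 1/(μ−λ) = 1/(102.44 − 39.5) = 1/62.94 = 0.01589 hr

Final: 0.01589 hr


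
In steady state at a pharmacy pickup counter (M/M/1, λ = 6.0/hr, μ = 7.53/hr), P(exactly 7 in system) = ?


ρ = 6.0/7.53 = 0.7968
P_n = (1−ρ)·ρ^n = (1 − 0.7968)·0.7968^7 = 0.2032·0.203936 = 0.041437

Final: 0.041437


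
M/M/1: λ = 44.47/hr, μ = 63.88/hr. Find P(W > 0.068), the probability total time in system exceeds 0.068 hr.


W ~ Exponential(μ−λ) for M/M/1.
μ − λ = 63.88 − 44.47 = 19.4100
P(W > t) = e^{−(μ−λ)t} = e^{−1.3199} = 0.267167

Final: 0.267167


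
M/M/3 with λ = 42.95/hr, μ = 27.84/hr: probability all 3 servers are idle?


a = λ/μ = 42.95/27.84 = 1.5427; ρ = a/c = 0.5142
Σ_{k=0}^{2} a^k/k! (terms k=0..2) = 1.00000 + 1.54274 + 1.19003 = 3.73277
Tail: a^3/(3!(1−ρ)) = 3.67182/(6·0.4858) = 1.25984
P₀ = 1/(3.73277 + 1.25984) = 1/4.99262 = 0.200296

Final: 0.200296


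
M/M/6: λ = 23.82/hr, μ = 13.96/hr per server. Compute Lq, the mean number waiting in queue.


a = λ/μ = 1.7063; ρ = a/6 = 0.2844
P₀ = 0.181434
Lq = P₀·a^c·ρ / (c!·(1−ρ)²) = 0.181434·24.67960·0.2844/(720·0.51211)
= 0.003454

Final: 0.003454


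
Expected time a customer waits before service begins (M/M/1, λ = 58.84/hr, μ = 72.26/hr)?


ρ = 58.84/72.26 = 0.8143
Wq = ρ/(μ−λ) = 0.8143/(72.26 − 58.84) = 0.8143/13.42 = 0.06068 hr

Final: 0.06068 hr


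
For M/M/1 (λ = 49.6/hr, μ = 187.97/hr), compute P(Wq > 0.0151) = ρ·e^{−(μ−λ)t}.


ρ = 49.6/187.97 = 0.2639
P(Wq > t) = ρ·e^{−(μ−λ)t} = 0.2639·e^{−2.0894}
= 0.2639·0.123763 = 0.032658

Final: 0.032658


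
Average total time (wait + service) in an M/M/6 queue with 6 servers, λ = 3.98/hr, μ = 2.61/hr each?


a = 1.5249; ρ = 0.2542; P₀ = 0.217581
Lq = P₀·a^c·ρ/(c!(1−ρ)²) = 0.001736
Wq = Lq/λ = 0.001736/3.98 = 0.0004362 hr
W = Wq + 1/μ = 0.0004362 + 0.38314 = 0.38358 hr

Final: 0.38358 hr


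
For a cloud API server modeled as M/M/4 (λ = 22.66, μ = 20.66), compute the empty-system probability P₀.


a = λ/μ = 22.66/20.66 = 1.0968; ρ = a/c = 0.2742
Σ_{k=0}^{3} a^k/k! (terms k=0..3) = 1.00000 + 1.09681 + 0.60149 + 0.21991 = 2.91820
Tail: a^4/(4!(1−ρ)) = 1.44717/(24·0.7258) = 0.08308
P₀ = 1/(2.91820 + 0.08308) = 1/3.00128 = 0.333191

Final: 0.333191


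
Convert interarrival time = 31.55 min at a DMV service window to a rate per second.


λ = 1/(interarrival time) in consistent units.
1 second = 0.0166667 min, so λ = 0.0166667/31.55 = 0.0005283 per second

Final: 0.0005283 /sec


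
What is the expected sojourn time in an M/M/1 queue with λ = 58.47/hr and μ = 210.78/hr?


W = 1/(μ−λ) = 1/(210.78 − 58.47) = 1/152.31 = 0.006566 hr

Final: 0.006566 hr


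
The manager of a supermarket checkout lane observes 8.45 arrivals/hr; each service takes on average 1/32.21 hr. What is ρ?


ρ = λ/μ = 8.45/32.21 = 0.2623

Final: 0.2623


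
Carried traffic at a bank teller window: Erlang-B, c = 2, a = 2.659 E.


B(2,2.659) = 0.491392 (Erlang-B)
Carried load = a(1 − B) = 2.659·(1 − 0.491392) = 2.659·0.508608 = 1.3524 E

Final: 1.3524 Erlangs


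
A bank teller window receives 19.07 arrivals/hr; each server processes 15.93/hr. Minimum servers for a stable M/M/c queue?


Stability requires cμ > λ ⇔ c > λ/μ.
λ/μ = 19.07/15.93 = 1.1971
Minimum integer c = ⌊1.1971⌋ + 1 = 2
Check: 2·15.93 = 31.86 > 19.07, while 1·15.93 = 15.93 ≤ 19.07

Final: 2 servers


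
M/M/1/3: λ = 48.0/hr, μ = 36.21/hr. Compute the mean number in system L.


ρ = 48.0/36.21 = 1.3256
L = ρ[1 − (K+1)ρ^K + Kρ^(K+1)] / [(1−ρ)(1−ρ^(K+1))]
Numerator: 1.3256·(1 − 4·2.329368 + 3·3.087812) = 1.253970
Denominator: (-0.3256)·(-2.087812) = 0.679793
L = 1.253970/0.679793 = 1.8446

Final: 1.8446


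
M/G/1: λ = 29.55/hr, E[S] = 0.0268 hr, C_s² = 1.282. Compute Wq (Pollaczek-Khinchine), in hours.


ρ = λ·E[S] = 29.55·0.0268 = 0.7919
E[S²] = E[S]²(1+C_s²) = 0.0268²·(1+1.282) = 0.001639
Wq = λ·E[S²]/(2(1−ρ)) = 29.55·0.001639/(2·0.2081) = 0.11639 hr

Final: 0.11639 hr


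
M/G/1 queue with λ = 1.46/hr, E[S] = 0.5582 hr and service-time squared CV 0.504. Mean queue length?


ρ = λ·E[S] = 1.46·0.5582 = 0.8150
Lq = ρ²(1+C_s²)/(2(1−ρ)) = 0.6642·(1+0.504)/(2·0.1850)
= 0.6642·1.5040/0.3701 = 2.69939

Final: 2.69939


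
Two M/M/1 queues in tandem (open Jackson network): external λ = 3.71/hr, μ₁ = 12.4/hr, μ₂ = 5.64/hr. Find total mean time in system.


Each node sees arrival rate λ = 3.71/hr (tandem ⇒ throughput preserved).
W₁ = 1/(μ₁−λ) = 1/(12.4−3.71) = 0.11507 hr
W₂ = 1/(μ₂−λ) = 1/(5.64−3.71) = 0.51813 hr
W_total = W₁ + W₂ = 0.11507 + 0.51813 = 0.63321 hr

Final: 0.63321 hr


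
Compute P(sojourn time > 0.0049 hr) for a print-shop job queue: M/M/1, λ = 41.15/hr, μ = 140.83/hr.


W ~ Exponential(μ−λ) for M/M/1.
μ − λ = 140.83 − 41.15 = 99.6800
P(W > t) = e^{−(μ−λ)t} = e^{−0.4884} = 0.613588

Final: 0.613588


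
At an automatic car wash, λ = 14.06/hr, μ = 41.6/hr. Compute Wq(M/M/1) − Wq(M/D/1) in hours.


ρ = 14.06/41.6 = 0.3380
Wq(M/M/1) = ρ/(μ−λ) = 0.3380/27.54 = 0.01227 hr
Wq(M/D/1) = ρ/(2(μ−λ)) = 0.006136 hr
Savings = 0.01227 − 0.006136 = 0.006136 hr

Final: 0.006136 hr


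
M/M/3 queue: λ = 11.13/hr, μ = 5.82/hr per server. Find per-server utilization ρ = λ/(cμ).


ρ = λ/(cμ) = 11.13/(3·5.82) = 11.13/17.46 = 0.6375

Final: 0.6375


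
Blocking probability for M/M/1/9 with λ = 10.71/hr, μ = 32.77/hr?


ρ = λ/μ = 10.71/32.77 = 0.3268
P_K = (1−ρ)ρ^K/(1−ρ^(K+1)) = (0.6732·0.00004254)/(1 − 0.00001390)
= 0.00002864/0.999986 = 0.00002864

Final: 0.00002864


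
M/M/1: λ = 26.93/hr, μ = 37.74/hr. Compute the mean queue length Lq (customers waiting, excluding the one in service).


ρ = 26.93/37.74 = 0.7136
Lq = ρ²/(1−ρ) = 0.5092/0.2864 = 1.7776

Final: 1.7776


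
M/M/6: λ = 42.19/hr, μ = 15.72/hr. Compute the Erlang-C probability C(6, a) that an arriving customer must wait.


a = λ/μ = 2.6838; ρ = a/6 = 0.4473
P₀ = 0.067711 (from M/M/c formula)
C(c,a) = [a^c/(c!(1−ρ))]·P₀ = [373.71618/(720·0.5527)]·0.067711
= 0.93913·0.067711 = 0.063589

Final: 0.063589


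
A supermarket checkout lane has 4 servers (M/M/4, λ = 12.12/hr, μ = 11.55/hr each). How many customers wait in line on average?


a = λ/μ = 1.0494; ρ = a/4 = 0.2623
P₀ = 0.349530
Lq = P₀·a^c·ρ / (c!·(1−ρ)²) = 0.349530·1.21250·0.2623/(24·0.54415)
= 0.008513

Final: 0.008513


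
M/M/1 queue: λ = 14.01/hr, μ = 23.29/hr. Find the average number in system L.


ρ = λ/μ = 14.01/23.29 = 0.6015
L = ρ/(1−ρ) = 0.6015/(1 − 0.6015) = 0.6015/0.3985 = 1.5097

Final: 1.5097


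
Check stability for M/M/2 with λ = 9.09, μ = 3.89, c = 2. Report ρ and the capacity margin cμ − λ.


Total capacity cμ = 2·3.89 = 7.78/hr
ρ = λ/(cμ) = 9.09/7.78 = 1.1684
Stable ⇔ ρ < 1: NO
Spare capacity = cμ − λ = 7.78 − 9.09 = -1.31/hr

Final: ρ = 1.1684; unstable; margin = -1.31/hr


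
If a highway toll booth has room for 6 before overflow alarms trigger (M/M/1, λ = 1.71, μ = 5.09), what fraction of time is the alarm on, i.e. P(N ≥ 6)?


ρ = 1.71/5.09 = 0.3360
P(N ≥ n) = ρ^n = 0.3360^6 = 0.001438

Final: 0.001438


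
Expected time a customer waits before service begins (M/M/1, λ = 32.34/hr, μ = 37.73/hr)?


ρ = 32.34/37.73 = 0.8571
Wq = ρ/(μ−λ) = 0.8571/(37.73 − 32.34) = 0.8571/5.39 = 0.1590 hr

Final: 0.1590 hr


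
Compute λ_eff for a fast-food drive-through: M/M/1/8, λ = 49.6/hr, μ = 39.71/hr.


ρ = 1.2491; P_K = (1−ρ)ρ^8/(1−ρ^9) = 0.230550
λ_eff = λ(1 − P_K) = 49.6·(1 − 0.230550) = 49.6·0.769450 = 38.1647 /hr

Final: 38.1647 /hr


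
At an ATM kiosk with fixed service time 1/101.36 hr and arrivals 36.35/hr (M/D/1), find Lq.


ρ = 36.35/101.36 = 0.3586
M/D/1: Lq = ρ²/(2(1−ρ)) = 0.1286/(2·0.6414) = 0.10026

Final: 0.10026


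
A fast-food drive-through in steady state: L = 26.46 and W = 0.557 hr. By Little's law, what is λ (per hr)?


λ = L/W = 26.46/0.557 = 47.5045 /hr

Final: 47.5045 /hr


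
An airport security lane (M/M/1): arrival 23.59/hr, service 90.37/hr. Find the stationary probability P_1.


ρ = 23.59/90.37 = 0.2610
P_n = (1−ρ)·ρ^n = (1 − 0.2610)·0.2610^1 = 0.7390·0.261038 = 0.192897

Final: 0.192897


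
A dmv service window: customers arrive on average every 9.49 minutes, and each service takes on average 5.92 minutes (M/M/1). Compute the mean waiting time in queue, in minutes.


λ = 60/9.49 = 6.3224 /hr
μ = 60/5.92 = 10.1351 /hr
ρ = λ/μ = 6.3224/10.1351 = 0.6238
Wq = ρ/(μ−λ) = 0.6238/(10.1351−6.3224) = 0.16362 hr
In minutes: 0.16362·60 = 9.817 min

Final: 9.817 min


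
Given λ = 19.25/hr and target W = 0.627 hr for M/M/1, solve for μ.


W = 1/(μ−λ) ⇒ μ − λ = 1/W = 1/0.627 = 1.5949
μ = λ + 1/W = 19.25 + 1.5949 = 20.8449 per hr

Final: 20.8449 /hr


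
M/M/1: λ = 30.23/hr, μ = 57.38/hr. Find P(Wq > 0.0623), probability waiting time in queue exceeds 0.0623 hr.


ρ = 30.23/57.38 = 0.5268
P(Wq > t) = ρ·e^{−(μ−λ)t} = 0.5268·e^{−1.6914}
= 0.5268·0.184253 = 0.097072

Final: 0.097072


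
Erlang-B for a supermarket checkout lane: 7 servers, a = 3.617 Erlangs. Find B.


B(c,a) = (a^c/c!) / Σ_{k=0}^{c} a^k/k!
a^7/7! = 1.606975
Σ terms (k=0..7): 1.00000 + 3.61700 + 6.54134 + 7.88668 + 7.13153 + 5.15895 + 3.10999 + 1.60697 = 36.052468
B = 1.606975/36.052468 = 0.044573

Final: 0.044573


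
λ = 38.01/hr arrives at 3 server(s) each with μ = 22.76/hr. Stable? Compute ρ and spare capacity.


Total capacity cμ = 3·22.76 = 68.28/hr
ρ = λ/(cμ) = 38.01/68.28 = 0.5567
Stable ⇔ ρ < 1: YES
Spare capacity = cμ − λ = 68.28 − 38.01 = 30.27/hr

Final: ρ = 0.5567; stable; margin = 30.27/hr


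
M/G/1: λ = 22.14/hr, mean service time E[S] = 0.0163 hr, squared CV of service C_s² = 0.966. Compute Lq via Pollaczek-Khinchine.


ρ = λ·E[S] = 22.14·0.0163 = 0.3609
Lq = ρ²(1+C_s²)/(2(1−ρ)) = 0.1302·(1+0.966)/(2·0.6391)
= 0.1302·1.9660/1.2782 = 0.20031

Final: 0.20031


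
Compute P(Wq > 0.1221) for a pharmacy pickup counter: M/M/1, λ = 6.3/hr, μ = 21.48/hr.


ρ = 6.3/21.48 = 0.2933
P(Wq > t) = ρ·e^{−(μ−λ)t} = 0.2933·e^{−1.8535}
= 0.2933·0.156691 = 0.045957

Final: 0.045957


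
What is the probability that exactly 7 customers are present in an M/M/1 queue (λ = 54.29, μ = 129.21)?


ρ = 54.29/129.21 = 0.4202
P_n = (1−ρ)·ρ^n = (1 − 0.4202)·0.4202^7 = 0.5798·0.002312 = 0.001341

Final: 0.001341


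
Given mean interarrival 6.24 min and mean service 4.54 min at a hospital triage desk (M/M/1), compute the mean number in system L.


λ = 60/6.24 = 9.6154 /hr
μ = 60/4.54 = 13.2159 /hr
ρ = λ/μ = 9.6154/13.2159 = 0.7276
L = ρ/(1−ρ) = 0.7276/0.2724 = 2.6706

Final: 2.6706


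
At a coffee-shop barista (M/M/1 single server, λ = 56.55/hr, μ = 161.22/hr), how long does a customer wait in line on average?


ρ = 56.55/161.22 = 0.3508
Wq = ρ/(μ−λ) = 0.3508/(161.22 − 56.55) = 0.3508/104.67 = 0.003351 hr

Final: 0.003351 hr


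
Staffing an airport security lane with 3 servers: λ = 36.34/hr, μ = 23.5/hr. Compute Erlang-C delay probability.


a = λ/μ = 1.5464; ρ = a/3 = 0.5155
P₀ = 0.199442 (from M/M/c formula)
C(c,a) = [a^c/(c!(1−ρ))]·P₀ = [3.69787/(6·0.4845)]·0.199442
= 1.27195·0.199442 = 0.253681

Final: 0.253681


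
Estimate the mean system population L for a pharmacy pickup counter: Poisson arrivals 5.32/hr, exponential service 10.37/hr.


ρ = λ/μ = 5.32/10.37 = 0.5130
L = ρ/(1−ρ) = 0.5130/(1 − 0.5130) = 0.5130/0.4870 = 1.0535

Final: 1.0535


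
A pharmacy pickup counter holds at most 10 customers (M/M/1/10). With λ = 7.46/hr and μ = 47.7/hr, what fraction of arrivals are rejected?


ρ = λ/μ = 7.46/47.7 = 0.1564
P_K = (1−ρ)ρ^K/(1−ρ^(K+1)) = (0.8436·0.000000008754)/(1 − 0.000000001369)
= 0.000000007385/1.000000 = 0.000000007385

Final: 0.000000007385


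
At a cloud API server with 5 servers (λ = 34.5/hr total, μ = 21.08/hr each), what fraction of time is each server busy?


ρ = λ/(cμ) = 34.5/(5·21.08) = 34.5/105.40 = 0.3273

Final: 0.3273


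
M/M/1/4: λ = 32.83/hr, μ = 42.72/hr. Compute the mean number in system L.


ρ = 32.83/42.72 = 0.7685
L = ρ[1 − (K+1)ρ^K + Kρ^(K+1)] / [(1−ρ)(1−ρ^(K+1))]
Numerator: 0.7685·(1 − 5·0.348786 + 4·0.268039) = 0.252241
Denominator: (0.2315)·(0.731961) = 0.169454
L = 0.252241/0.169454 = 1.4885

Final: 1.4885


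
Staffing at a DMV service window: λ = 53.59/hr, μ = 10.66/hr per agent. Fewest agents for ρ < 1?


Stability requires cμ > λ ⇔ c > λ/μ.
λ/μ = 53.59/10.66 = 5.0272
Minimum integer c = ⌊5.0272⌋ + 1 = 6
Check: 6·10.66 = 63.96 > 53.59, while 5·10.66 = 53.30 ≤ 53.59

Final: 6 servers


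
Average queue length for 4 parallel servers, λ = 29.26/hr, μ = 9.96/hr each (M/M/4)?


a = λ/μ = 2.9378; ρ = a/4 = 0.7344
P₀ = 0.041382
Lq = P₀·a^c·ρ / (c!·(1−ρ)²) = 0.041382·74.48348·0.7344/(24·0.07052)
= 1.33747

Final: 1.33747


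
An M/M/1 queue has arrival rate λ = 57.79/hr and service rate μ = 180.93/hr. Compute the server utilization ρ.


ρ = λ/μ = 57.79/180.93 = 0.3194

Final: 0.3194


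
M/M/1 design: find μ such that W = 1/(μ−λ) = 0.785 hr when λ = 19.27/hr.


W = 1/(μ−λ) ⇒ μ − λ = 1/W = 1/0.785 = 1.2739
μ = λ + 1/W = 19.27 + 1.2739 = 20.5439 per hr

Final: 20.5439 /hr


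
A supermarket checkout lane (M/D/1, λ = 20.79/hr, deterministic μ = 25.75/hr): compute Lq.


ρ = 20.79/25.75 = 0.8074
M/D/1: Lq = ρ²/(2(1−ρ)) = 0.6519/(2·0.1926) = 1.69208

Final: 1.69208


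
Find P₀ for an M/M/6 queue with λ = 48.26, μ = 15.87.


a = λ/μ = 48.26/15.87 = 3.0410; ρ = a/c = 0.5068
Σ_{k=0}^{5} a^k/k! (terms k=0..5) = 1.00000 + 3.04096 + 4.62371 + 4.68684 + 3.56312 + 2.16706 = 19.08169
Tail: a^6/(6!(1−ρ)) = 790.79214/(720·0.4932) = 2.22705
P₀ = 1/(19.08169 + 2.22705) = 1/21.30874 = 0.046929

Final: 0.046929


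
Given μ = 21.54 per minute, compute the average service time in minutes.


Mean service time = 1/μ = 1/21.54 minute = 0.04643 minute
In minutes: 0.04643 × 1 = 0.04643 min

Final: 0.04643 min


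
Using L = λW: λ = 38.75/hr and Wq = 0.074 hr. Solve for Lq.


Lq = λWq = 38.75·0.074 = 2.8675

Final: 2.8675


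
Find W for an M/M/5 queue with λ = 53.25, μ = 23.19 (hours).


a = 2.2962; ρ = 0.4592; P₀ = 0.099081
Lq = P₀·a^c·ρ/(c!(1−ρ)²) = 0.08279
Wq = Lq/λ = 0.08279/53.25 = 0.001555 hr
W = Wq + 1/μ = 0.001555 + 0.04312 = 0.04468 hr

Final: 0.04468 hr


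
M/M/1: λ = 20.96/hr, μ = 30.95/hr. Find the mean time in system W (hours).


W = 1/(μ−λ) = 1/(30.95 − 20.96) = 1/9.99 = 0.1001 hr

Final: 0.1001 hr


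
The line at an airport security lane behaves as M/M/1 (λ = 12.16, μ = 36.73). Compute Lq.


ρ = 12.16/36.73 = 0.3311
Lq = ρ²/(1−ρ) = 0.1096/0.6689 = 0.1638

Final: 0.1638


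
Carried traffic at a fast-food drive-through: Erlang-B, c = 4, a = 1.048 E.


B(4,1.048) = 0.017702 (Erlang-B)
Carried load = a(1 − B) = 1.048·(1 − 0.017702) = 1.048·0.982298 = 1.0294 E

Final: 1.0294 Erlangs


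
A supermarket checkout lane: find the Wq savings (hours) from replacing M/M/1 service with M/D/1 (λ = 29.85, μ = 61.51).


ρ = 29.85/61.51 = 0.4853
Wq(M/M/1) = ρ/(μ−λ) = 0.4853/31.66 = 0.01533 hr
Wq(M/D/1) = ρ/(2(μ−λ)) = 0.007664 hr
Savings = 0.01533 − 0.007664 = 0.007664 hr

Final: 0.007664 hr


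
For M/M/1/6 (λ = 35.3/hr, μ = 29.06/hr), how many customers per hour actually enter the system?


ρ = 1.2147; P_K = (1−ρ)ρ^6/(1−ρ^7) = 0.237671
λ_eff = λ(1 − P_K) = 35.3·(1 − 0.237671) = 35.3·0.762329 = 26.9102 /hr

Final: 26.9102 /hr


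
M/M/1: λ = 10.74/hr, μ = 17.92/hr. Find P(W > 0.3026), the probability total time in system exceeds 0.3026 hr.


W ~ Exponential(μ−λ) for M/M/1.
μ − λ = 17.92 − 10.74 = 7.1800
P(W > t) = e^{−(μ−λ)t} = e^{−2.1727} = 0.113873

Final: 0.113873


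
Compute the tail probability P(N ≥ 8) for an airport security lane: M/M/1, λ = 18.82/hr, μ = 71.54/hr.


ρ = 18.82/71.54 = 0.2631
P(N ≥ n) = ρ^n = 0.2631^8 = 0.00002294

Final: 0.00002294


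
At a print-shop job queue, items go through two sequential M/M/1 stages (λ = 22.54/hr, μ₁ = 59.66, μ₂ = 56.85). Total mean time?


Each node sees arrival rate λ = 22.54/hr (tandem ⇒ throughput preserved).
W₁ = 1/(μ₁−λ) = 1/(59.66−22.54) = 0.02694 hr
W₂ = 1/(μ₂−λ) = 1/(56.85−22.54) = 0.02915 hr
W_total = W₁ + W₂ = 0.02694 + 0.02915 = 0.05609 hr

Final: 0.05609 hr


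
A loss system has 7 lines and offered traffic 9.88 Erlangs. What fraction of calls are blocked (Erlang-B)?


B(c,a) = (a^c/c!) / Σ_{k=0}^{c} a^k/k!
a^7/7! = 1823.341747
Σ terms (k=0..7): 1.00000 + 9.88000 + 48.80720 + 160.73838 + 397.02380 + 784.51902 + 1291.84132 + 1823.34175 = 4517.151459
B = 1823.341747/4517.151459 = 0.403649

Final: 0.403649


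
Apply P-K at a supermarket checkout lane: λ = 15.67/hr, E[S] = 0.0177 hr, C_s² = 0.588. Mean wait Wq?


ρ = λ·E[S] = 15.67·0.0177 = 0.2774
E[S²] = E[S]²(1+C_s²) = 0.0177²·(1+0.588) = 0.0004975
Wq = λ·E[S²]/(2(1−ρ)) = 15.67·0.0004975/(2·0.7226) = 0.005394 hr

Final: 0.005394 hr


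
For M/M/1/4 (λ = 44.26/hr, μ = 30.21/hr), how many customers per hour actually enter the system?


ρ = 1.4651; P_K = (1−ρ)ρ^4/(1−ρ^5) = 0.372650
λ_eff = λ(1 − P_K) = 44.26·(1 − 0.372650) = 44.26·0.627350 = 27.7665 /hr

Final: 27.7665 /hr


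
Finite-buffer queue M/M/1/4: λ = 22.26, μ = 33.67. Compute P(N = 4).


ρ = λ/μ = 22.26/33.67 = 0.6611
P_K = (1−ρ)ρ^K/(1−ρ^(K+1)) = (0.3389·0.191042)/(1 − 0.126302)
= 0.064740/0.873698 = 0.074098

Final: 0.074098


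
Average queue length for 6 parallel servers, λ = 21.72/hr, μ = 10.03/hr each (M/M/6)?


a = λ/μ = 2.1655; ρ = a/6 = 0.3609
P₀ = 0.114418
Lq = P₀·a^c·ρ / (c!·(1−ρ)²) = 0.114418·103.12247·0.3609/(720·0.40843)
= 0.01448

Final: 0.01448


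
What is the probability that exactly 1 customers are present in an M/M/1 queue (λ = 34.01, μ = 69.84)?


ρ = 34.01/69.84 = 0.4870
P_n = (1−ρ)·ρ^n = (1 − 0.4870)·0.4870^1 = 0.5130·0.486970 = 0.249830

Final: 0.249830


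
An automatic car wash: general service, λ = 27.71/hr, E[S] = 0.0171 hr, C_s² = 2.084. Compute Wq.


ρ = λ·E[S] = 27.71·0.0171 = 0.4738
E[S²] = E[S]²(1+C_s²) = 0.0171²·(1+2.084) = 0.0009018
Wq = λ·E[S²]/(2(1−ρ)) = 27.71·0.0009018/(2·0.5262) = 0.02375 hr

Final: 0.02375 hr


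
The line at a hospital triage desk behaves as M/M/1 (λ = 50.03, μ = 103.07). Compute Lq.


ρ = 50.03/103.07 = 0.4854
Lq = ρ²/(1−ρ) = 0.2356/0.5146 = 0.4579

Final: 0.4579


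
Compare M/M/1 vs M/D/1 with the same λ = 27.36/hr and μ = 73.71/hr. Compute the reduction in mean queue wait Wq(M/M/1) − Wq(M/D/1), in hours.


ρ = 27.36/73.71 = 0.3712
Wq(M/M/1) = ρ/(μ−λ) = 0.3712/46.35 = 0.008008 hr
Wq(M/D/1) = ρ/(2(μ−λ)) = 0.004004 hr
Savings = 0.008008 − 0.004004 = 0.004004 hr

Final: 0.004004 hr


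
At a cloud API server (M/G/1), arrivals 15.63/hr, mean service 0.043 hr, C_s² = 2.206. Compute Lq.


ρ = λ·E[S] = 15.63·0.043 = 0.6721
Lq = ρ²(1+C_s²)/(2(1−ρ)) = 0.4517·(1+2.206)/(2·0.3279)
= 0.4517·3.2060/0.6558 = 2.20818

Final: 2.20818


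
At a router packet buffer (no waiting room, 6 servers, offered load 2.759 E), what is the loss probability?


B(c,a) = (a^c/c!) / Σ_{k=0}^{c} a^k/k!
a^6/6! = 0.612601
Σ terms (k=0..6): 1.00000 + 2.75900 + 3.80604 + 3.50029 + 2.41432 + 1.33222 + 0.61260 = 15.424478
B = 0.612601/15.424478 = 0.039716

Final: 0.039716


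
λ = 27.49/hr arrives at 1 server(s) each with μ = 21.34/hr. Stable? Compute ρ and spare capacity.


Total capacity cμ = 1·21.34 = 21.34/hr
ρ = λ/(cμ) = 27.49/21.34 = 1.2882
Stable ⇔ ρ < 1: NO
Spare capacity = cμ − λ = 21.34 − 27.49 = -6.15/hr

Final: ρ = 1.2882; unstable; margin = -6.15/hr


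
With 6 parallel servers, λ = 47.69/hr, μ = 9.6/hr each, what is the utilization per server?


ρ = λ/(cμ) = 47.69/(6·9.6) = 47.69/57.60 = 0.8280

Final: 0.8280


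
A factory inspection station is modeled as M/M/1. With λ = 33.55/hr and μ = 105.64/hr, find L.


ρ = λ/μ = 33.55/105.64 = 0.3176
L = ρ/(1−ρ) = 0.3176/(1 − 0.3176) = 0.3176/0.6824 = 0.4654

Final: 0.4654


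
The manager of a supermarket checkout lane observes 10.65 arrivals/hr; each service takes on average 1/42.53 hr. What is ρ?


ρ = λ/μ = 10.65/42.53 = 0.2504

Final: 0.2504


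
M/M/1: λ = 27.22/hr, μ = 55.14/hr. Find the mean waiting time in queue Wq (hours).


ρ = 27.22/55.14 = 0.4937
Wq = ρ/(μ−λ) = 0.4937/(55.14 − 27.22) = 0.4937/27.92 = 0.01768 hr

Final: 0.01768 hr
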